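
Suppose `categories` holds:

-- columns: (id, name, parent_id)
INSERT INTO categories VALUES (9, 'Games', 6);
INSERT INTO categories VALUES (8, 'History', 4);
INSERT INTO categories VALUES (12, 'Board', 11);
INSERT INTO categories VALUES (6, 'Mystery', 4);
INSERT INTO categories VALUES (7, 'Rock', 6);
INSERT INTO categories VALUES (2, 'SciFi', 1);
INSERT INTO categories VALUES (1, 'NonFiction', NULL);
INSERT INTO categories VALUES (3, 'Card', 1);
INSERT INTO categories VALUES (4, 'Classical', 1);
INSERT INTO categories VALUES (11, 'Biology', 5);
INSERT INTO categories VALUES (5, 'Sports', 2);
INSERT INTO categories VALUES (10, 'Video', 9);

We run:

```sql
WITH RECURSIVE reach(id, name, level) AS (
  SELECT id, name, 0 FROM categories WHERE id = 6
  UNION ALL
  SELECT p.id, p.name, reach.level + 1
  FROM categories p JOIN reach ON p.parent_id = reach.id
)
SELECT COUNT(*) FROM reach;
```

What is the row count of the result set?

Base: id=6 (Mystery) at level 0.
Iteration 1: rows with parent_id in {6} -> Rock (id 7, level 1), Games (id 9, level 1).
Iteration 2: rows with parent_id in {7,9} -> Video (id 10, level 2).
Iteration 3: no rows with parent_id in {10}; recursion stops.
Total rows emitted: 4.

4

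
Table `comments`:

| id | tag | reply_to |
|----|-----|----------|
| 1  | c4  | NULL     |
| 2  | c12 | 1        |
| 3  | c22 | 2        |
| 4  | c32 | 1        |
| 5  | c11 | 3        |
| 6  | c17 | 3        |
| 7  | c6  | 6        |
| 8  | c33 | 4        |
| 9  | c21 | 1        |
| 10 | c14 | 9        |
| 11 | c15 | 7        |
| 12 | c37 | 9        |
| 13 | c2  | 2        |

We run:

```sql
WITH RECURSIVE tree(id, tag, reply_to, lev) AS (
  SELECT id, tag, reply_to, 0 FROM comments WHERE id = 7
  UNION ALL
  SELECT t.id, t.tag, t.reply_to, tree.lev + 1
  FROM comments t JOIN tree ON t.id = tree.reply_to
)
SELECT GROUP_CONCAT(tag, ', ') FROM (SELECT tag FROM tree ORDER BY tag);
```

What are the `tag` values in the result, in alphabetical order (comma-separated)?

c12, c17, c22, c4, c6

Base: id=7 (c6), reply_to=6, lev 0.
Iteration 1: join on id=6 -> c17 (id 6, reply_to=3, lev 1).
Iteration 2: join on id=3 -> c22 (id 3, reply_to=2, lev 2).
Iteration 3: join on id=2 -> c12 (id 2, reply_to=1, lev 3).
Iteration 4: join on id=1 -> c4 (id 1, reply_to=NULL, lev 4).
Iteration 5: reply_to is NULL; no match; recursion stops.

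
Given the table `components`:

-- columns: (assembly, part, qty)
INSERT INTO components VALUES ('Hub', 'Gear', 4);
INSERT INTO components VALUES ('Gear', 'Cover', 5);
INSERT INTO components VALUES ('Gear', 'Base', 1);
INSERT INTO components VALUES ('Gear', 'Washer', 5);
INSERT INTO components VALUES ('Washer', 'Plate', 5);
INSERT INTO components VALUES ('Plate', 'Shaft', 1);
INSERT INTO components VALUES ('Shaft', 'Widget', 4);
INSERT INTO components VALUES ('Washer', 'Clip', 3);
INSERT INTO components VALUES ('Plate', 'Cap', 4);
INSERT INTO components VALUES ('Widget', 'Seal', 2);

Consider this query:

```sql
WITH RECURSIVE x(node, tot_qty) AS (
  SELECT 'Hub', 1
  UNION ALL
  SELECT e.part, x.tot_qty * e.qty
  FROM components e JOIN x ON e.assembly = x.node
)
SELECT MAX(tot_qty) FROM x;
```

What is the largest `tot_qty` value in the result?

800

Base: (Hub, tot_qty=1).
Iteration 1: components of {Hub} -> Gear = 1*4 = 4.
Iteration 2: components of {Gear} -> Base = 4*1 = 4, Cover = 4*5 = 20, Washer = 4*5 = 20.
Iteration 3: components of {Base,Cover,Washer} -> Clip = 20*3 = 60, Plate = 20*5 = 100.
Iteration 4: components of {Clip,Plate} -> Cap = 100*4 = 400, Shaft = 100*1 = 100.
Iteration 5: components of {Cap,Shaft} -> Widget = 100*4 = 400.
Iteration 6: components of {Widget} -> Seal = 400*2 = 800.
Iteration 7: no further components; recursion stops.
tot_qty values: 1, 4, 20, 4, 20, 100, 60, 100, 400, 400, 800; the maximum is 800.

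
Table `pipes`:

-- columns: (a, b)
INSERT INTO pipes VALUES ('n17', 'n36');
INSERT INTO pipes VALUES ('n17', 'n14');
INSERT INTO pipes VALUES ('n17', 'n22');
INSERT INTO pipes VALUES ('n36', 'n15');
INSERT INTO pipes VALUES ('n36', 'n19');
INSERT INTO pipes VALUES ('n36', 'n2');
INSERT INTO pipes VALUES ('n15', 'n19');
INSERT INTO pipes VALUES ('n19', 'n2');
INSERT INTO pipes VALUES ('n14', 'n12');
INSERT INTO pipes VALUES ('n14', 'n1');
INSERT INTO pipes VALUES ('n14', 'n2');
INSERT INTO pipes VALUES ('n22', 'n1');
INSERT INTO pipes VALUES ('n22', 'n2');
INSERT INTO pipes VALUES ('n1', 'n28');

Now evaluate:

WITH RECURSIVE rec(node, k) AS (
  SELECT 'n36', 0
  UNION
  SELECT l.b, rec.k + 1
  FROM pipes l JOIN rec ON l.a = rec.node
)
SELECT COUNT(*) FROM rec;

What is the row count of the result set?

Base: (n36, k=0).
Iteration 1: edges from {n36} -> (n15, k=1), (n19, k=1), (n2, k=1).
Iteration 2: edges from {n15,n19,n2} -> (n19, k=2), (n2, k=2).
Iteration 3: edges from {n19,n2} -> (n2, k=3).
Iteration 4: no outgoing edges from {n2}; recursion stops.
Total rows emitted: 7.

7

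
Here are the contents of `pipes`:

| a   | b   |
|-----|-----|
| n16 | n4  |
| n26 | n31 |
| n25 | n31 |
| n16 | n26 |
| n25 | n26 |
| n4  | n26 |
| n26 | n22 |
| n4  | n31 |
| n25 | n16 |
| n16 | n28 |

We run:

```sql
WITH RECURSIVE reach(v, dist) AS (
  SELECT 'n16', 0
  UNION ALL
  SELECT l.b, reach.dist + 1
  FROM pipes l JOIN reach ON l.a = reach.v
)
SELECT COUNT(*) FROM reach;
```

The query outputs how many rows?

10

Base: (n16, dist=0).
Iteration 1: edges from {n16} -> (n26, dist=1), (n28, dist=1), (n4, dist=1).
Iteration 2: edges from {n26,n28,n4} -> (n22, dist=2), (n26, dist=2), (n31, dist=2) x2. [UNION ALL keeps all 4 new rows, including repeats]
Iteration 3: edges from {n22,n26,n31} -> (n22, dist=3), (n31, dist=3).
Iteration 4: no outgoing edges from {n22,n31}; recursion stops.
Total rows emitted: 10.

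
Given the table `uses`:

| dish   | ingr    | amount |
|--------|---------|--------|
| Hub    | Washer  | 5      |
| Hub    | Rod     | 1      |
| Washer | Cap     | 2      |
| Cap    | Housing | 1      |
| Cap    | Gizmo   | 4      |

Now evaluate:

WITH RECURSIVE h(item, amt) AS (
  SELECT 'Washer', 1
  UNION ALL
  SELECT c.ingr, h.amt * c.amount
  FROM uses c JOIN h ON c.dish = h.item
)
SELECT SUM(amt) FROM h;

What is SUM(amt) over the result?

13

Base: (Washer, amt=1).
Iteration 1: components of {Washer} -> Cap = 1*2 = 2.
Iteration 2: components of {Cap} -> Gizmo = 2*4 = 8, Housing = 2*1 = 2.
Iteration 3: no further components; recursion stops.
SUM(amt) = 1 + 2 + 2 + 8 = 13.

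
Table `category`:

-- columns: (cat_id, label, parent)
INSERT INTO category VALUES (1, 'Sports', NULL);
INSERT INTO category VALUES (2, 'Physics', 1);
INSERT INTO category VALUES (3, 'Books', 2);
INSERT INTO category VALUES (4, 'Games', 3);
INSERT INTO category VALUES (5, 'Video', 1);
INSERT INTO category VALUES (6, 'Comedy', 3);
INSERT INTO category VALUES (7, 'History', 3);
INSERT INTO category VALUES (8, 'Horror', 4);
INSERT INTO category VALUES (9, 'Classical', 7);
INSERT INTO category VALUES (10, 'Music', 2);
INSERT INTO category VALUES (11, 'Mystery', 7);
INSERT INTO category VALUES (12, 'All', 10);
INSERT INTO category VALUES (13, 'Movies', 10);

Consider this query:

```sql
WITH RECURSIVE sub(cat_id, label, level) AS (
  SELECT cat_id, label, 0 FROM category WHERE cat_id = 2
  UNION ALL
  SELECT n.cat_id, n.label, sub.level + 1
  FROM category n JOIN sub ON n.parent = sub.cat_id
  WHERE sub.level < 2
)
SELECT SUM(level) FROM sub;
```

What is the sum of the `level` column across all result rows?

12

Base: cat_id=2 (Physics) at level 0.
Iteration 1: rows with parent in {2} -> Books (id 3, level 1), Music (id 10, level 1).
Iteration 2: rows with parent in {3,10} -> Games (id 4, level 2), Comedy (id 6, level 2), History (id 7, level 2), All (id 12, level 2), Movies (id 13, level 2).
Iteration 3: level < 2 fails for all current rows; recursion stops.
SUM(level) = 0 + 1 + 1 + 2 + 2 + 2 + 2 + 2 = 12.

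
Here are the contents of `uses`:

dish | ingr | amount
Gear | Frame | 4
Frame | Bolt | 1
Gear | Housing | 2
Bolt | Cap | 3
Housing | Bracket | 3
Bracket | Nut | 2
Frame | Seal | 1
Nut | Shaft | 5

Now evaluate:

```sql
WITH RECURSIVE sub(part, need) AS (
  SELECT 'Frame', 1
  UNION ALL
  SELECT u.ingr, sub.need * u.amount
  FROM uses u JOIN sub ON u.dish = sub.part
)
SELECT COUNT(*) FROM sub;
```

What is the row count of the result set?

Base: (Frame, need=1).
Iteration 1: components of {Frame} -> Bolt = 1*1 = 1, Seal = 1*1 = 1.
Iteration 2: components of {Bolt,Seal} -> Cap = 1*3 = 3.
Iteration 3: no further components; recursion stops.
Total rows emitted: 4.

4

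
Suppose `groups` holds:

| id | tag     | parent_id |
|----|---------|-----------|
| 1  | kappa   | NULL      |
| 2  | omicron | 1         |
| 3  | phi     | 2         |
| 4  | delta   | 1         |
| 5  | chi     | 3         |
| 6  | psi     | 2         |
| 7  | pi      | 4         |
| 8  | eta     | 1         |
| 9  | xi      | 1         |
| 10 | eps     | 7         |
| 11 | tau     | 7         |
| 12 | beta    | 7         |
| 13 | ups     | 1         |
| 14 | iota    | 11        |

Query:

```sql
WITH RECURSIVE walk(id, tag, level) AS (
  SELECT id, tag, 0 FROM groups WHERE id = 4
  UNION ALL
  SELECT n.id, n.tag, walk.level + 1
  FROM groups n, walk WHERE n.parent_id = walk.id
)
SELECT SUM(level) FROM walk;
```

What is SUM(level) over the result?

10

Base: id=4 (delta) at level 0.
Iteration 1: rows with parent_id in {4} -> pi (id 7, level 1).
Iteration 2: rows with parent_id in {7} -> eps (id 10, level 2), tau (id 11, level 2), beta (id 12, level 2).
Iteration 3: rows with parent_id in {10,11,12} -> iota (id 14, level 3).
Iteration 4: no rows with parent_id in {14}; recursion stops.
SUM(level) = 0 + 1 + 2 + 2 + 2 + 3 = 10.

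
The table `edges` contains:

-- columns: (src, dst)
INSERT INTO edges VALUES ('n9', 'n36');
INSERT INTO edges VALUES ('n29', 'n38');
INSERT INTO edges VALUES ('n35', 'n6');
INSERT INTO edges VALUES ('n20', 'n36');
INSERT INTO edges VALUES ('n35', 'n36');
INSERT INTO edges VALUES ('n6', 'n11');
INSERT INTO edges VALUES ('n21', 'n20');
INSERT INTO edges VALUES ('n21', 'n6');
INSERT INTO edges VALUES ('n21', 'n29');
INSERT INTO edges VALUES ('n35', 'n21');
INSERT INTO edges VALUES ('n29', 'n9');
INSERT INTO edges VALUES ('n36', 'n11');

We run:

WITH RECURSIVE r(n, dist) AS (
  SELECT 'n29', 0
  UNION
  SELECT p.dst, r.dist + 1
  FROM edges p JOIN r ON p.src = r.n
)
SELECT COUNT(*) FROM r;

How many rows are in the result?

Base: (n29, dist=0).
Iteration 1: edges from {n29} -> (n38, dist=1), (n9, dist=1).
Iteration 2: edges from {n38,n9} -> (n36, dist=2).
Iteration 3: edges from {n36} -> (n11, dist=3).
Iteration 4: no outgoing edges from {n11}; recursion stops.
Total rows emitted: 5.

5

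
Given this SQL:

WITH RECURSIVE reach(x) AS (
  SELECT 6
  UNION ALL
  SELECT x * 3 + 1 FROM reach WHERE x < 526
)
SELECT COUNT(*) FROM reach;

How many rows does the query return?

5

Base: x=6.
Iteration 1: 6 < 526 holds -> x = 6 * 3 + 1 = 19.
Iteration 2: 19 < 526 holds -> x = 19 * 3 + 1 = 58.
Iteration 3: 58 < 526 holds -> x = 58 * 3 + 1 = 175.
Iteration 4: 175 < 526 holds -> x = 175 * 3 + 1 = 526.
Iteration 5: 526 < 526 fails; recursion stops.
Total rows emitted: 5.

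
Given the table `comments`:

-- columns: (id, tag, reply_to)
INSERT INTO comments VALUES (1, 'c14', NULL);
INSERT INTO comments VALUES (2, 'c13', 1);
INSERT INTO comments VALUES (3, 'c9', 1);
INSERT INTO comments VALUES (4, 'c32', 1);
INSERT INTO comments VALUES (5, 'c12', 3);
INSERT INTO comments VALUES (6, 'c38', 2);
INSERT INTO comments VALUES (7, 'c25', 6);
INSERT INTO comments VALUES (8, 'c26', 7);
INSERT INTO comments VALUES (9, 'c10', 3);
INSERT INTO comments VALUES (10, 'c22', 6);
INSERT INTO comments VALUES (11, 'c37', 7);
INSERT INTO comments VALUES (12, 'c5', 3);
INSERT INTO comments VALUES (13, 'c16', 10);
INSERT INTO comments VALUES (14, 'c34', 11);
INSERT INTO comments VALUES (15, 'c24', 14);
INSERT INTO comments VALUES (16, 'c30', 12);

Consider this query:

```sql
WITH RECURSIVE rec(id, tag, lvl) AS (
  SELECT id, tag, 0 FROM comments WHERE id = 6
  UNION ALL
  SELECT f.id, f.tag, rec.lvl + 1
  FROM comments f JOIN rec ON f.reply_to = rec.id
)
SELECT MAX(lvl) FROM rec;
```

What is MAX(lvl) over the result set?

Base: id=6 (c38) at lvl 0.
Iteration 1: rows with reply_to in {6} -> c25 (id 7, lvl 1), c22 (id 10, lvl 1).
Iteration 2: rows with reply_to in {7,10} -> c26 (id 8, lvl 2), c37 (id 11, lvl 2), c16 (id 13, lvl 2).
Iteration 3: rows with reply_to in {8,11,13} -> c34 (id 14, lvl 3).
Iteration 4: rows with reply_to in {14} -> c24 (id 15, lvl 4).
Iteration 5: no rows with reply_to in {15}; recursion stops.
lvl values: 0, 1, 1, 2, 2, 2, 3, 4; the maximum is 4.

4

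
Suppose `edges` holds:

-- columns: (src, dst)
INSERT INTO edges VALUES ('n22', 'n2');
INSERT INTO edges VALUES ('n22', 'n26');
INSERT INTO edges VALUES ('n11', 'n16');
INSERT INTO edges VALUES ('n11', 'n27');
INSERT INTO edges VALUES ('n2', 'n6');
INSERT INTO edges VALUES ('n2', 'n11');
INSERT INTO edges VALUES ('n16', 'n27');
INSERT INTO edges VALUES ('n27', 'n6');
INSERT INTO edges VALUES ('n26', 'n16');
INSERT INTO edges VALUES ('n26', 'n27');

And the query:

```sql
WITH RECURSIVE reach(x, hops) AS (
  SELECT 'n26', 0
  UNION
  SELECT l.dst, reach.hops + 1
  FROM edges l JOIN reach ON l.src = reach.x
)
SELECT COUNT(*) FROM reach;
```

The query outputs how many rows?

Base: (n26, hops=0).
Iteration 1: edges from {n26} -> (n16, hops=1), (n27, hops=1).
Iteration 2: edges from {n16,n27} -> (n27, hops=2), (n6, hops=2).
Iteration 3: edges from {n27,n6} -> (n6, hops=3).
Iteration 4: no outgoing edges from {n6}; recursion stops.
Total rows emitted: 6.

6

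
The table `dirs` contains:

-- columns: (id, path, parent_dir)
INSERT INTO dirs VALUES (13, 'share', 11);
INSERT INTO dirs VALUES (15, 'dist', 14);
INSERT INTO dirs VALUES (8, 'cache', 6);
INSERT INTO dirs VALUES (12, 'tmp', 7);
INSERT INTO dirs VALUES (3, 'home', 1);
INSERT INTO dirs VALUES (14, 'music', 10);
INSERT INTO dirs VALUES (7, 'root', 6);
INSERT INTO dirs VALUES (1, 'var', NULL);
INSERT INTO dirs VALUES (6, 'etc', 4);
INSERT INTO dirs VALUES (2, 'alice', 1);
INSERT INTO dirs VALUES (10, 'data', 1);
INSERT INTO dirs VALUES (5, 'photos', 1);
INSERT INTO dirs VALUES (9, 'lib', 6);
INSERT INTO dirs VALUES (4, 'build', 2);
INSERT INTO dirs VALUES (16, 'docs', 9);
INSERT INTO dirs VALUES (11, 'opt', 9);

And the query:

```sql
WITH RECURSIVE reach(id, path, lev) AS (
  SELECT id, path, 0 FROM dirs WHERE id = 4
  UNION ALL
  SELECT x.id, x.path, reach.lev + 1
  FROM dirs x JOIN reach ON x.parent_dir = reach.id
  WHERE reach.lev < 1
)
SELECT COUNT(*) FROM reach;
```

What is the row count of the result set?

Base: id=4 (build) at lev 0.
Iteration 1: rows with parent_dir in {4} -> etc (id 6, lev 1).
Iteration 2: lev < 1 fails for all current rows; recursion stops.
Total rows emitted: 2.

2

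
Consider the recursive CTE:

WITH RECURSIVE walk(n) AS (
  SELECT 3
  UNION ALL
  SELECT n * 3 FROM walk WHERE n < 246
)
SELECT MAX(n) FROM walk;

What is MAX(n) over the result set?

Base: n=3.
Iteration 1: 3 < 246 holds -> n = 3 * 3 = 9.
Iteration 2: 9 < 246 holds -> n = 9 * 3 = 27.
Iteration 3: 27 < 246 holds -> n = 27 * 3 = 81.
Iteration 4: 81 < 246 holds -> n = 81 * 3 = 243.
Iteration 5: 243 < 246 holds -> n = 243 * 3 = 729.
Iteration 6: 729 < 246 fails; recursion stops.
n values: 3, 9, 27, 81, 243, 729; the maximum is 729.

729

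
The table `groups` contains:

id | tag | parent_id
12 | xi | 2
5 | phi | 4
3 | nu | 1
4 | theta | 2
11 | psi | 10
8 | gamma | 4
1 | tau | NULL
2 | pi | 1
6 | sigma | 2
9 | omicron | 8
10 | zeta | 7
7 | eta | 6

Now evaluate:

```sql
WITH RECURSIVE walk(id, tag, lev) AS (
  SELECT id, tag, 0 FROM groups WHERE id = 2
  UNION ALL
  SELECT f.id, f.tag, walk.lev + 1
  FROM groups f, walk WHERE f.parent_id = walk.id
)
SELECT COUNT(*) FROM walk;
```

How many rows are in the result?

10

Base: id=2 (pi) at lev 0.
Iteration 1: rows with parent_id in {2} -> theta (id 4, lev 1), sigma (id 6, lev 1), xi (id 12, lev 1).
Iteration 2: rows with parent_id in {4,6,12} -> phi (id 5, lev 2), eta (id 7, lev 2), gamma (id 8, lev 2).
Iteration 3: rows with parent_id in {5,7,8} -> omicron (id 9, lev 3), zeta (id 10, lev 3).
Iteration 4: rows with parent_id in {9,10} -> psi (id 11, lev 4).
Iteration 5: no rows with parent_id in {11}; recursion stops.
Total rows emitted: 10.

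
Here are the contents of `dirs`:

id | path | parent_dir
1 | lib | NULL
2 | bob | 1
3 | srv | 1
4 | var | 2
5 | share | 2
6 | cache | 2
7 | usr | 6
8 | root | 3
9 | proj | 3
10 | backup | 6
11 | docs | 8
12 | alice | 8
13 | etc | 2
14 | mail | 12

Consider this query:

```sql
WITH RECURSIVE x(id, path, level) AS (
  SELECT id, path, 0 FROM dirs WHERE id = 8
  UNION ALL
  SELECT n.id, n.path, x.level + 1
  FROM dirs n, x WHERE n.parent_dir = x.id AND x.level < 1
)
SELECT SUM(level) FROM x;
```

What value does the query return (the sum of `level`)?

2

Base: id=8 (root) at level 0.
Iteration 1: rows with parent_dir in {8} -> docs (id 11, level 1), alice (id 12, level 1).
Iteration 2: level < 1 fails for all current rows; recursion stops.
SUM(level) = 0 + 1 + 1 = 2.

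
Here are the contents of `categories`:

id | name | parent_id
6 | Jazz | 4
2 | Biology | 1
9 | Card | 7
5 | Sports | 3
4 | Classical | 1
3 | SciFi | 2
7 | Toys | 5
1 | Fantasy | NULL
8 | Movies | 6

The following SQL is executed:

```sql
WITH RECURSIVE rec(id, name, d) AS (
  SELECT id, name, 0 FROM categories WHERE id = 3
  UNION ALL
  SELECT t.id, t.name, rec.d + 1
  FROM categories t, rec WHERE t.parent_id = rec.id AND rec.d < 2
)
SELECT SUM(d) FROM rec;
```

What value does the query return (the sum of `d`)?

Base: id=3 (SciFi) at d 0.
Iteration 1: rows with parent_id in {3} -> Sports (id 5, d 1).
Iteration 2: rows with parent_id in {5} -> Toys (id 7, d 2).
Iteration 3: d < 2 fails for all current rows; recursion stops.
SUM(d) = 0 + 1 + 2 = 3.

3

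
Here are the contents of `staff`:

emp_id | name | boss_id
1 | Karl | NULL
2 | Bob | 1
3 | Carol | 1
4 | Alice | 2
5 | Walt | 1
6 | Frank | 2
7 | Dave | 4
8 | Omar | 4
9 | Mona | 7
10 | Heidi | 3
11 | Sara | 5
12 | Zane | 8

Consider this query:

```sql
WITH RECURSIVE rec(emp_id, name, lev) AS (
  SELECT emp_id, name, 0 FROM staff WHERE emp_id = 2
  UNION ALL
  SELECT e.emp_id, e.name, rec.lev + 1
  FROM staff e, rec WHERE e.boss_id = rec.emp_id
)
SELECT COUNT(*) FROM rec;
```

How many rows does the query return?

7

Base: emp_id=2 (Bob) at lev 0.
Iteration 1: rows with boss_id in {2} -> Alice (id 4, lev 1), Frank (id 6, lev 1).
Iteration 2: rows with boss_id in {4,6} -> Dave (id 7, lev 2), Omar (id 8, lev 2).
Iteration 3: rows with boss_id in {7,8} -> Mona (id 9, lev 3), Zane (id 12, lev 3).
Iteration 4: no rows with boss_id in {9,12}; recursion stops.
Total rows emitted: 7.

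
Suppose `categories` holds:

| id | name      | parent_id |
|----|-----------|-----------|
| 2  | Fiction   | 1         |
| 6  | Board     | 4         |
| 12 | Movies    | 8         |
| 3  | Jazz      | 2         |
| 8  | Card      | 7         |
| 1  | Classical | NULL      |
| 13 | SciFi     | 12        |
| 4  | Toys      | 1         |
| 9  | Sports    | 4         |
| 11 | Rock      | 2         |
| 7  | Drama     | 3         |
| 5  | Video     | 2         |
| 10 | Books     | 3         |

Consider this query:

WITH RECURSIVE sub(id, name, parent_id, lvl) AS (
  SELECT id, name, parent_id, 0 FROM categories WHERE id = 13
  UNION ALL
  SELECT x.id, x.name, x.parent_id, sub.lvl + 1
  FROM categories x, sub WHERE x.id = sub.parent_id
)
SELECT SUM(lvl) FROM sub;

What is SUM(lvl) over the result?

21

Base: id=13 (SciFi), parent_id=12, lvl 0.
Iteration 1: join on id=12 -> Movies (id 12, parent_id=8, lvl 1).
Iteration 2: join on id=8 -> Card (id 8, parent_id=7, lvl 2).
Iteration 3: join on id=7 -> Drama (id 7, parent_id=3, lvl 3).
Iteration 4: join on id=3 -> Jazz (id 3, parent_id=2, lvl 4).
Iteration 5: join on id=2 -> Fiction (id 2, parent_id=1, lvl 5).
Iteration 6: join on id=1 -> Classical (id 1, parent_id=NULL, lvl 6).
Iteration 7: parent_id is NULL; no match; recursion stops.
SUM(lvl) = 0 + 1 + 2 + 3 + 4 + 5 + 6 = 21.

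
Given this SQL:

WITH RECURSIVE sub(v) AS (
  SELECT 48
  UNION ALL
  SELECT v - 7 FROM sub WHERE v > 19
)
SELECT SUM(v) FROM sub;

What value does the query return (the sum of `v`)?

Base: v=48.
Iteration 1: 48 > 19 holds -> v = 48 - 7 = 41.
Iteration 2: 41 > 19 holds -> v = 41 - 7 = 34.
Iteration 3: 34 > 19 holds -> v = 34 - 7 = 27.
Iteration 4: 27 > 19 holds -> v = 27 - 7 = 20.
Iteration 5: 20 > 19 holds -> v = 20 - 7 = 13.
Iteration 6: 13 > 19 fails; recursion stops.
SUM(v) = 48 + 41 + 34 + 27 + 20 + 13 = 183.

183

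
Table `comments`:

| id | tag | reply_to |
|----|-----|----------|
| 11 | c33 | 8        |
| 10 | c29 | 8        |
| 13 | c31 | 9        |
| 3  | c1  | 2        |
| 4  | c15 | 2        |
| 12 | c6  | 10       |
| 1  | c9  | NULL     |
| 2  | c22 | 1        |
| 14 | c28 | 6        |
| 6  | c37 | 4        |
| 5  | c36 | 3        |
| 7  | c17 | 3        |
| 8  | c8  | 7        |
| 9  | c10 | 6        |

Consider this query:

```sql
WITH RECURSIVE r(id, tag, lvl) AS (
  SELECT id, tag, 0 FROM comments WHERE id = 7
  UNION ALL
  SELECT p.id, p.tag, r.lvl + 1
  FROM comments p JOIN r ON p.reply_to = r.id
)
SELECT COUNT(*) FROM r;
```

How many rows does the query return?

5

Base: id=7 (c17) at lvl 0.
Iteration 1: rows with reply_to in {7} -> c8 (id 8, lvl 1).
Iteration 2: rows with reply_to in {8} -> c29 (id 10, lvl 2), c33 (id 11, lvl 2).
Iteration 3: rows with reply_to in {10,11} -> c6 (id 12, lvl 3).
Iteration 4: no rows with reply_to in {12}; recursion stops.
Total rows emitted: 5.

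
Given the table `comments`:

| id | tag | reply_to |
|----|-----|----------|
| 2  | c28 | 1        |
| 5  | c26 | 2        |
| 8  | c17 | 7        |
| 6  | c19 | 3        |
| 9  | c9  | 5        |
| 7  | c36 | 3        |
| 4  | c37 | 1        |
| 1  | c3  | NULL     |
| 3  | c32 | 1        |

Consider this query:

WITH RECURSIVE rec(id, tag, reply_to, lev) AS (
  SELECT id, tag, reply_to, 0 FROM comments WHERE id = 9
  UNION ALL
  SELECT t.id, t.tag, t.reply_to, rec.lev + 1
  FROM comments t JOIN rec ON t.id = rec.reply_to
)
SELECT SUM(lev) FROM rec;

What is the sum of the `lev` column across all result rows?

Base: id=9 (c9), reply_to=5, lev 0.
Iteration 1: join on id=5 -> c26 (id 5, reply_to=2, lev 1).
Iteration 2: join on id=2 -> c28 (id 2, reply_to=1, lev 2).
Iteration 3: join on id=1 -> c3 (id 1, reply_to=NULL, lev 3).
Iteration 4: reply_to is NULL; no match; recursion stops.
SUM(lev) = 0 + 1 + 2 + 3 = 6.

6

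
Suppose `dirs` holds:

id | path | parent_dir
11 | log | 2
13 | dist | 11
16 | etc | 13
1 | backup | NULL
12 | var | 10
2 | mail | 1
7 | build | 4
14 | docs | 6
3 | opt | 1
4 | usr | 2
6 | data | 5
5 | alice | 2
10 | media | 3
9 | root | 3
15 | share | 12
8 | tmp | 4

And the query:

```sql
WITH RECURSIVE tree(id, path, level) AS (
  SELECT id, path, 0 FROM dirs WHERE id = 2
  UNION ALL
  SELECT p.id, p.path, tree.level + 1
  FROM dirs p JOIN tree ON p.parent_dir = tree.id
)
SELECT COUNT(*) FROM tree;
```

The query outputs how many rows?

10

Base: id=2 (mail) at level 0.
Iteration 1: rows with parent_dir in {2} -> usr (id 4, level 1), alice (id 5, level 1), log (id 11, level 1).
Iteration 2: rows with parent_dir in {4,5,11} -> data (id 6, level 2), build (id 7, level 2), tmp (id 8, level 2), dist (id 13, level 2).
Iteration 3: rows with parent_dir in {6,7,8,13} -> docs (id 14, level 3), etc (id 16, level 3).
Iteration 4: no rows with parent_dir in {14,16}; recursion stops.
Total rows emitted: 10.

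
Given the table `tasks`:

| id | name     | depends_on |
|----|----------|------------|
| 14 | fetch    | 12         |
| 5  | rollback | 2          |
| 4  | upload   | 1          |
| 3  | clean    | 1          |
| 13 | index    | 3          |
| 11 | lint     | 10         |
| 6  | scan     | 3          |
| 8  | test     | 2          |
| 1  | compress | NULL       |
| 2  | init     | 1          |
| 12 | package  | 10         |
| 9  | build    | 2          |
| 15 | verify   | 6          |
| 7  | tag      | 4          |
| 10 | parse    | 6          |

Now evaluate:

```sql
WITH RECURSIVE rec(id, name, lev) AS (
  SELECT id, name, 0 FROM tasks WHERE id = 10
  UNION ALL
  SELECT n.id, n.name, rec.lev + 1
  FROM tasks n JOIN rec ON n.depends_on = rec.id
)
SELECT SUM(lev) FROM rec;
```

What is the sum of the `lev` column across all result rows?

Base: id=10 (parse) at lev 0.
Iteration 1: rows with depends_on in {10} -> lint (id 11, lev 1), package (id 12, lev 1).
Iteration 2: rows with depends_on in {11,12} -> fetch (id 14, lev 2).
Iteration 3: no rows with depends_on in {14}; recursion stops.
SUM(lev) = 0 + 1 + 1 + 2 = 4.

4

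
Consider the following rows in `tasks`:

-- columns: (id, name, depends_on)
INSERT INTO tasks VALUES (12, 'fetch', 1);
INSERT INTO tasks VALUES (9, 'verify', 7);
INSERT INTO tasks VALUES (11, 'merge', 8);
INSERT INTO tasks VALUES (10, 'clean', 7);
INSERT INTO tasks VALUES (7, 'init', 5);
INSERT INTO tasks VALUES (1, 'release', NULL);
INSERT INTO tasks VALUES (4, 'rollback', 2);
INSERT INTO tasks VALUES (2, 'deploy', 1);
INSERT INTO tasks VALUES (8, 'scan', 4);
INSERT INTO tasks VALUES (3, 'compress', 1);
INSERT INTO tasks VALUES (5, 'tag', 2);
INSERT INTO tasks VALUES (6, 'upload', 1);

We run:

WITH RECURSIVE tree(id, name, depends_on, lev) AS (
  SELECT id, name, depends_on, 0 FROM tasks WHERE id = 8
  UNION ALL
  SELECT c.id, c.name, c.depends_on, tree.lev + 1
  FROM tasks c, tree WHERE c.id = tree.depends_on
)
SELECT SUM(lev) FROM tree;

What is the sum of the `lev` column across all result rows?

6

Base: id=8 (scan), depends_on=4, lev 0.
Iteration 1: join on id=4 -> rollback (id 4, depends_on=2, lev 1).
Iteration 2: join on id=2 -> deploy (id 2, depends_on=1, lev 2).
Iteration 3: join on id=1 -> release (id 1, depends_on=NULL, lev 3).
Iteration 4: depends_on is NULL; no match; recursion stops.
SUM(lev) = 0 + 1 + 2 + 3 = 6.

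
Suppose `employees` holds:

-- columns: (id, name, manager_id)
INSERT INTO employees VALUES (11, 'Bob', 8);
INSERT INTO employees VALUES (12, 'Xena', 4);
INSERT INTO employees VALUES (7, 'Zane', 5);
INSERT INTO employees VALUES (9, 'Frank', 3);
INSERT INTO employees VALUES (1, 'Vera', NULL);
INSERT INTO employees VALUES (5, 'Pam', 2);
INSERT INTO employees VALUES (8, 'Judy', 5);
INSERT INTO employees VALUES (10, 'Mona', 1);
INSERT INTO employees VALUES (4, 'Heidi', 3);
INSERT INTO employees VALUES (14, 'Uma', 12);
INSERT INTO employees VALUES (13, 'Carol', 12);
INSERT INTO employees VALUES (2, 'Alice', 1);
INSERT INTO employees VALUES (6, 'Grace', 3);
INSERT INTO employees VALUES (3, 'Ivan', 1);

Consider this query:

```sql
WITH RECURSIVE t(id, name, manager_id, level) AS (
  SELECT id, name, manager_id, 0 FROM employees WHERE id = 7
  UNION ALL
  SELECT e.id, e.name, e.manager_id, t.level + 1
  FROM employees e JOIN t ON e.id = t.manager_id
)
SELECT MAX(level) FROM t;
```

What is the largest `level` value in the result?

Base: id=7 (Zane), manager_id=5, level 0.
Iteration 1: join on id=5 -> Pam (id 5, manager_id=2, level 1).
Iteration 2: join on id=2 -> Alice (id 2, manager_id=1, level 2).
Iteration 3: join on id=1 -> Vera (id 1, manager_id=NULL, level 3).
Iteration 4: manager_id is NULL; no match; recursion stops.
level values: 0, 1, 2, 3; the maximum is 3.

3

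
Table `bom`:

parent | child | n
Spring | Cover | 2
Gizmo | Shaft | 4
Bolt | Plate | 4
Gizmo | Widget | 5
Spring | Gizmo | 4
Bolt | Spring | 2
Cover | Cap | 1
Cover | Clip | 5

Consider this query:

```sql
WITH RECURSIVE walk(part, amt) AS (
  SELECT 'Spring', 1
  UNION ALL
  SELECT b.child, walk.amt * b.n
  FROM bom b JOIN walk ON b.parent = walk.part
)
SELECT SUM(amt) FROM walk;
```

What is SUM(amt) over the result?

Base: (Spring, amt=1).
Iteration 1: components of {Spring} -> Cover = 1*2 = 2, Gizmo = 1*4 = 4.
Iteration 2: components of {Cover,Gizmo} -> Cap = 2*1 = 2, Clip = 2*5 = 10, Shaft = 4*4 = 16, Widget = 4*5 = 20.
Iteration 3: no further components; recursion stops.
SUM(amt) = 1 + 2 + 4 + 10 + 2 + 20 + 16 = 55.

55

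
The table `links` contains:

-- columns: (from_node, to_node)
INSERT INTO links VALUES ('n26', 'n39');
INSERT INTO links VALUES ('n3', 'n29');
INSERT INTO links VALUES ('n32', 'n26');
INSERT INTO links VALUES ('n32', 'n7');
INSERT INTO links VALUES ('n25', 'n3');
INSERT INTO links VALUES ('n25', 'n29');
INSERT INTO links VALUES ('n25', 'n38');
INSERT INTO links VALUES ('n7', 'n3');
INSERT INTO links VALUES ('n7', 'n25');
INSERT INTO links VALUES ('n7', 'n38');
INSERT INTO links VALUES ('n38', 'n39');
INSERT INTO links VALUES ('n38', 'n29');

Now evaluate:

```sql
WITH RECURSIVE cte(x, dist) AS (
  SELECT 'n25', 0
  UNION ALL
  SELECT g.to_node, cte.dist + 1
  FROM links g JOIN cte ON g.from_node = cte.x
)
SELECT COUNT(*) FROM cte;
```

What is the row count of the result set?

7

Base: (n25, dist=0).
Iteration 1: edges from {n25} -> (n29, dist=1), (n3, dist=1), (n38, dist=1).
Iteration 2: edges from {n29,n3,n38} -> (n29, dist=2) x2, (n39, dist=2). [UNION ALL keeps all 3 new rows, including repeats]
Iteration 3: no outgoing edges from {n29,n39}; recursion stops.
Total rows emitted: 7.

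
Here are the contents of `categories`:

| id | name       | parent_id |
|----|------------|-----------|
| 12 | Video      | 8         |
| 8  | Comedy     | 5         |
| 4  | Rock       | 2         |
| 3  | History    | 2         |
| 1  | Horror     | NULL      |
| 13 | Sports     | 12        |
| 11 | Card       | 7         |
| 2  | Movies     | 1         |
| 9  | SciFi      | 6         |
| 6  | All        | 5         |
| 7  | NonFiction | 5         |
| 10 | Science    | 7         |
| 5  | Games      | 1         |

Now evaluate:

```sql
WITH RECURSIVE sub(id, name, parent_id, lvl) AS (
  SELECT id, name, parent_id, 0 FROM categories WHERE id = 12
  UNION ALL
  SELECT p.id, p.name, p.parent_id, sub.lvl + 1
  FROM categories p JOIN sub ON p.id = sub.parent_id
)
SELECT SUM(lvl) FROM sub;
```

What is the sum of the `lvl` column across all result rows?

6

Base: id=12 (Video), parent_id=8, lvl 0.
Iteration 1: join on id=8 -> Comedy (id 8, parent_id=5, lvl 1).
Iteration 2: join on id=5 -> Games (id 5, parent_id=1, lvl 2).
Iteration 3: join on id=1 -> Horror (id 1, parent_id=NULL, lvl 3).
Iteration 4: parent_id is NULL; no match; recursion stops.
SUM(lvl) = 0 + 1 + 2 + 3 = 6.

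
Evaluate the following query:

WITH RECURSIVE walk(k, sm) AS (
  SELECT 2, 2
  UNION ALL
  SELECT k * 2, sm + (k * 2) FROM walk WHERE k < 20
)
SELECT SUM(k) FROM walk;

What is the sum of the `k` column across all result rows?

Base: k=2, sm=2.
Iteration 1: 2 < 20 holds -> k = 2 * 2 = 4, sm = 2 + 4 = 6.
Iteration 2: 4 < 20 holds -> k = 4 * 2 = 8, sm = 6 + 8 = 14.
Iteration 3: 8 < 20 holds -> k = 8 * 2 = 16, sm = 14 + 16 = 30.
Iteration 4: 16 < 20 holds -> k = 16 * 2 = 32, sm = 30 + 32 = 62.
Iteration 5: 32 < 20 fails; recursion stops.
SUM(k) = 2 + 4 + 8 + 16 + 32 = 62.

62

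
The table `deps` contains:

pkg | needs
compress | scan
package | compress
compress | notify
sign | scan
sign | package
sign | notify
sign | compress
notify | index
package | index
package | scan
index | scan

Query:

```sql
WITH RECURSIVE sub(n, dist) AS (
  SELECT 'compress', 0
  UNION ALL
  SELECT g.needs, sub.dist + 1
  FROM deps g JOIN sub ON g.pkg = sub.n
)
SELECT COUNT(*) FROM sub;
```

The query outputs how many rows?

5

Base: (compress, dist=0).
Iteration 1: edges from {compress} -> (notify, dist=1), (scan, dist=1).
Iteration 2: edges from {notify,scan} -> (index, dist=2).
Iteration 3: edges from {index} -> (scan, dist=3).
Iteration 4: no outgoing edges from {scan}; recursion stops.
Total rows emitted: 5.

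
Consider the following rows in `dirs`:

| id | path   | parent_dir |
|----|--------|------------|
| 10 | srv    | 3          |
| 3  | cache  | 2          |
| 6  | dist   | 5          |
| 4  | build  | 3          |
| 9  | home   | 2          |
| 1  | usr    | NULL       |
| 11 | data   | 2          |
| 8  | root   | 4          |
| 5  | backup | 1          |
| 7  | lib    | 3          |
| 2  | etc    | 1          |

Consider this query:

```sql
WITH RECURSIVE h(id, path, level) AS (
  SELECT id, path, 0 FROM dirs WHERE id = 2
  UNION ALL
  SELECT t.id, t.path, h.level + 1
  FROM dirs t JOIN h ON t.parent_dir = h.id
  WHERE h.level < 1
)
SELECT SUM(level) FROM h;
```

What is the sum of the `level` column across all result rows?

3

Base: id=2 (etc) at level 0.
Iteration 1: rows with parent_dir in {2} -> cache (id 3, level 1), home (id 9, level 1), data (id 11, level 1).
Iteration 2: level < 1 fails for all current rows; recursion stops.
SUM(level) = 0 + 1 + 1 + 1 = 3.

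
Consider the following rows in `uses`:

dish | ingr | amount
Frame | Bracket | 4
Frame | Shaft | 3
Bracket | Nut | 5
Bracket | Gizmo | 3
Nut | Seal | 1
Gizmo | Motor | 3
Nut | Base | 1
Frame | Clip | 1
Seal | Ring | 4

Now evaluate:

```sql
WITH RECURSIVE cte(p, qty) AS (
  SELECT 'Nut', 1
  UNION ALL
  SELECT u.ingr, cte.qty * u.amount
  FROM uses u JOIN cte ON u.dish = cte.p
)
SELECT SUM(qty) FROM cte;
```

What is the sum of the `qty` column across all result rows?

7

Base: (Nut, qty=1).
Iteration 1: components of {Nut} -> Base = 1*1 = 1, Seal = 1*1 = 1.
Iteration 2: components of {Base,Seal} -> Ring = 1*4 = 4.
Iteration 3: no further components; recursion stops.
SUM(qty) = 1 + 1 + 1 + 4 = 7.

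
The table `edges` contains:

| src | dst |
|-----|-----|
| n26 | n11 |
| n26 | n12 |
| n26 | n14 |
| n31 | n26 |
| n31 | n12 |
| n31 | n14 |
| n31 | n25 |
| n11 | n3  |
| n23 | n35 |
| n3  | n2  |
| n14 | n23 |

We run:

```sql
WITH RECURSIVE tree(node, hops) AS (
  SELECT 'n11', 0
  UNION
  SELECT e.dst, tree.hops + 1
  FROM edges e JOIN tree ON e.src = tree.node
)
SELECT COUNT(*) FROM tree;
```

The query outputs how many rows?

Base: (n11, hops=0).
Iteration 1: edges from {n11} -> (n3, hops=1).
Iteration 2: edges from {n3} -> (n2, hops=2).
Iteration 3: no outgoing edges from {n2}; recursion stops.
Total rows emitted: 3.

3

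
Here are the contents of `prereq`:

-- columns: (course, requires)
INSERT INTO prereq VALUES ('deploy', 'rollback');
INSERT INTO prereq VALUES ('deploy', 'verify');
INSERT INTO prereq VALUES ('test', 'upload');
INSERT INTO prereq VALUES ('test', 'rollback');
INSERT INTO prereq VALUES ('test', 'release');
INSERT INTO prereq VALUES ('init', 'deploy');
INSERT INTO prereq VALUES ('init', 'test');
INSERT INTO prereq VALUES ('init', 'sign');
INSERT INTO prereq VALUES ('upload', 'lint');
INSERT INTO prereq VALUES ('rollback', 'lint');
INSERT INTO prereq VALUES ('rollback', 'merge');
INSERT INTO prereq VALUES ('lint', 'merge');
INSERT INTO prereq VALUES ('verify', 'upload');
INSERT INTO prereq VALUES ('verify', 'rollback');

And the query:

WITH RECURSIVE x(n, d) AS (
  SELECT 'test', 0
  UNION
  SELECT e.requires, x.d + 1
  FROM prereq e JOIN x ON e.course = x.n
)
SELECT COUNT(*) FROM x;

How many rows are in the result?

Base: (test, d=0).
Iteration 1: edges from {test} -> (release, d=1), (rollback, d=1), (upload, d=1).
Iteration 2: edges from {release,rollback,upload} -> (lint, d=2), (merge, d=2). [UNION drops 1 duplicate row(s)]
Iteration 3: edges from {lint,merge} -> (merge, d=3).
Iteration 4: no outgoing edges from {merge}; recursion stops.
Total rows emitted: 7.

7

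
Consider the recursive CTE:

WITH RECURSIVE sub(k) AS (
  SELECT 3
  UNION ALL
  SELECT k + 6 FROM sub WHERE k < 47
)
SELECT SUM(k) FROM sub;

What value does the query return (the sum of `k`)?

Base: k=3.
Iteration 1: 3 < 47 holds -> k = 3 + 6 = 9.
Iteration 2: 9 < 47 holds -> k = 9 + 6 = 15.
Iteration 3: 15 < 47 holds -> k = 15 + 6 = 21.
Iteration 4: 21 < 47 holds -> k = 21 + 6 = 27.
Iteration 5: 27 < 47 holds -> k = 27 + 6 = 33.
Iteration 6: 33 < 47 holds -> k = 33 + 6 = 39.
Iteration 7: 39 < 47 holds -> k = 39 + 6 = 45.
Iteration 8: 45 < 47 holds -> k = 45 + 6 = 51.
Iteration 9: 51 < 47 fails; recursion stops.
SUM(k) = 3 + 9 + 15 + 21 + 27 + 33 + 39 + 45 + 51 = 243.

243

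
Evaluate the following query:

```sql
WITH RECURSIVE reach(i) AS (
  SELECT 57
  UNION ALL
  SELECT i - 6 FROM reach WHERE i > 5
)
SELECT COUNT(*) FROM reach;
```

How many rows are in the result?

Base: i=57.
Iteration 1: 57 > 5 holds -> i = 57 - 6 = 51.
Iteration 2: 51 > 5 holds -> i = 51 - 6 = 45.
Iteration 3: 45 > 5 holds -> i = 45 - 6 = 39.
Iteration 4: 39 > 5 holds -> i = 39 - 6 = 33.
Iteration 5: 33 > 5 holds -> i = 33 - 6 = 27.
Iteration 6: 27 > 5 holds -> i = 27 - 6 = 21.
Iteration 7: 21 > 5 holds -> i = 21 - 6 = 15.
Iteration 8: 15 > 5 holds -> i = 15 - 6 = 9.
Iteration 9: 9 > 5 holds -> i = 9 - 6 = 3.
Iteration 10: 3 > 5 fails; recursion stops.
Total rows emitted: 10.

10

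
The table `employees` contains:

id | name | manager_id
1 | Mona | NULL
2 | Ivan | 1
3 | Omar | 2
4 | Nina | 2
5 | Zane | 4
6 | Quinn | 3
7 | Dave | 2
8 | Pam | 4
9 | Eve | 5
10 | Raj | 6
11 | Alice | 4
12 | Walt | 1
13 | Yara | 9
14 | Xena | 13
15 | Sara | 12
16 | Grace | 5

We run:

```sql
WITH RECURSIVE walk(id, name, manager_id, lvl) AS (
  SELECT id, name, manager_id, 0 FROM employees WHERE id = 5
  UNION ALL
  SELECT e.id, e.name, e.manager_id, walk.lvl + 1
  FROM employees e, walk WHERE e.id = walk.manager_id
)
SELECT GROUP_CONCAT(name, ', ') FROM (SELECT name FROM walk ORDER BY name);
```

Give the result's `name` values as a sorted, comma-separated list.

Ivan, Mona, Nina, Zane

Base: id=5 (Zane), manager_id=4, lvl 0.
Iteration 1: join on id=4 -> Nina (id 4, manager_id=2, lvl 1).
Iteration 2: join on id=2 -> Ivan (id 2, manager_id=1, lvl 2).
Iteration 3: join on id=1 -> Mona (id 1, manager_id=NULL, lvl 3).
Iteration 4: manager_id is NULL; no match; recursion stops.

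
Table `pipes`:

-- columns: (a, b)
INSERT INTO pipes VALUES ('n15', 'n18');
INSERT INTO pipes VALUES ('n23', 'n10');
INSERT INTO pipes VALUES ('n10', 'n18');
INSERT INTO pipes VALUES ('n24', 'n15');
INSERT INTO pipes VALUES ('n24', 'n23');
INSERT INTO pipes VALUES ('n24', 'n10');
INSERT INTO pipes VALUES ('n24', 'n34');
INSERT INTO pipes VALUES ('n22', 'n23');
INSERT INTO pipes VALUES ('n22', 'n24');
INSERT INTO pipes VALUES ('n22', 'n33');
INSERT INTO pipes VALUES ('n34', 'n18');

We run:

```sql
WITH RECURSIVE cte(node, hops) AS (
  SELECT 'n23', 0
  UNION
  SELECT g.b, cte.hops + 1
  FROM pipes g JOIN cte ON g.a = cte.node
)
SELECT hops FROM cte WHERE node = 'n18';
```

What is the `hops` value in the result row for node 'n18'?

Base: (n23, hops=0).
Iteration 1: edges from {n23} -> (n10, hops=1).
Iteration 2: edges from {n10} -> (n18, hops=2).
Iteration 3: no outgoing edges from {n18}; recursion stops.

2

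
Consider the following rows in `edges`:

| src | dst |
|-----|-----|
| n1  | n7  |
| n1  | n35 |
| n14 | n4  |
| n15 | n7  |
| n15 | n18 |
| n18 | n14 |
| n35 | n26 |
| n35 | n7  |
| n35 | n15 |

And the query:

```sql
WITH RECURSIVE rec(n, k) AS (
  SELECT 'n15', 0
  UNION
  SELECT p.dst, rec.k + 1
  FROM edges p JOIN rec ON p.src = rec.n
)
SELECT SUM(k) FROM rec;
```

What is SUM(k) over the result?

7

Base: (n15, k=0).
Iteration 1: edges from {n15} -> (n18, k=1), (n7, k=1).
Iteration 2: edges from {n18,n7} -> (n14, k=2).
Iteration 3: edges from {n14} -> (n4, k=3).
Iteration 4: no outgoing edges from {n4}; recursion stops.
SUM(k) = 0 + 1 + 1 + 2 + 3 = 7.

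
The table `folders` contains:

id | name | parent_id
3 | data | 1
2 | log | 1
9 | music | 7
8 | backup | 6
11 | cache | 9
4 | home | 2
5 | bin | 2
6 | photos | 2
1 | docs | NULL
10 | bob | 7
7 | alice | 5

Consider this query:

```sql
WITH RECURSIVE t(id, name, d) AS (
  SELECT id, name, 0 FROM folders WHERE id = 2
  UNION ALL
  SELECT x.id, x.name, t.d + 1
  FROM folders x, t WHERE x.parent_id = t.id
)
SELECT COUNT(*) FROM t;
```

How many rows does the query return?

Base: id=2 (log) at d 0.
Iteration 1: rows with parent_id in {2} -> home (id 4, d 1), bin (id 5, d 1), photos (id 6, d 1).
Iteration 2: rows with parent_id in {4,5,6} -> alice (id 7, d 2), backup (id 8, d 2).
Iteration 3: rows with parent_id in {7,8} -> music (id 9, d 3), bob (id 10, d 3).
Iteration 4: rows with parent_id in {9,10} -> cache (id 11, d 4).
Iteration 5: no rows with parent_id in {11}; recursion stops.
Total rows emitted: 9.

9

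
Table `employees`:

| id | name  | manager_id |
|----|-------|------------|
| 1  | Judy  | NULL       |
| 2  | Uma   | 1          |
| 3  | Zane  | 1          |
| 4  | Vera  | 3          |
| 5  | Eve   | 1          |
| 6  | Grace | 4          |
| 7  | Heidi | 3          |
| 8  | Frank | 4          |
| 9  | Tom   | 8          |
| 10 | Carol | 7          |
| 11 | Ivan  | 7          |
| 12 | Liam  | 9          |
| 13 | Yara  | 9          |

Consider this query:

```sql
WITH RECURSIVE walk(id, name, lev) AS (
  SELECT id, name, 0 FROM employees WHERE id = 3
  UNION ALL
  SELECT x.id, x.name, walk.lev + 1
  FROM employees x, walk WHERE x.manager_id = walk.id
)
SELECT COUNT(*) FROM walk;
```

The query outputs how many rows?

10

Base: id=3 (Zane) at lev 0.
Iteration 1: rows with manager_id in {3} -> Vera (id 4, lev 1), Heidi (id 7, lev 1).
Iteration 2: rows with manager_id in {4,7} -> Grace (id 6, lev 2), Frank (id 8, lev 2), Carol (id 10, lev 2), Ivan (id 11, lev 2).
Iteration 3: rows with manager_id in {6,8,10,11} -> Tom (id 9, lev 3).
Iteration 4: rows with manager_id in {9} -> Liam (id 12, lev 4), Yara (id 13, lev 4).
Iteration 5: no rows with manager_id in {12,13}; recursion stops.
Total rows emitted: 10.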